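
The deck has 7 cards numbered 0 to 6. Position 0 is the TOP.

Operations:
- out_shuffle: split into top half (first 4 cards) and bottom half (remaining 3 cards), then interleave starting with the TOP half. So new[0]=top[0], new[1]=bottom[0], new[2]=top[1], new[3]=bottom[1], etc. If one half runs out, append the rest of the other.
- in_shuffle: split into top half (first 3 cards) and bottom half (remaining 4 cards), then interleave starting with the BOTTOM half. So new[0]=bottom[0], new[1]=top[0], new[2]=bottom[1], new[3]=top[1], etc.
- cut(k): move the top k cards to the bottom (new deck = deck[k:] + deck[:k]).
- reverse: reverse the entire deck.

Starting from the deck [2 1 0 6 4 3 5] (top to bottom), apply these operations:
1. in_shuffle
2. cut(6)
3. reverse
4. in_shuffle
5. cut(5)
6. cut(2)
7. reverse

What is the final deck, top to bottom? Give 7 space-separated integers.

Answer: 5 1 6 3 2 0 4

Derivation:
After op 1 (in_shuffle): [6 2 4 1 3 0 5]
After op 2 (cut(6)): [5 6 2 4 1 3 0]
After op 3 (reverse): [0 3 1 4 2 6 5]
After op 4 (in_shuffle): [4 0 2 3 6 1 5]
After op 5 (cut(5)): [1 5 4 0 2 3 6]
After op 6 (cut(2)): [4 0 2 3 6 1 5]
After op 7 (reverse): [5 1 6 3 2 0 4]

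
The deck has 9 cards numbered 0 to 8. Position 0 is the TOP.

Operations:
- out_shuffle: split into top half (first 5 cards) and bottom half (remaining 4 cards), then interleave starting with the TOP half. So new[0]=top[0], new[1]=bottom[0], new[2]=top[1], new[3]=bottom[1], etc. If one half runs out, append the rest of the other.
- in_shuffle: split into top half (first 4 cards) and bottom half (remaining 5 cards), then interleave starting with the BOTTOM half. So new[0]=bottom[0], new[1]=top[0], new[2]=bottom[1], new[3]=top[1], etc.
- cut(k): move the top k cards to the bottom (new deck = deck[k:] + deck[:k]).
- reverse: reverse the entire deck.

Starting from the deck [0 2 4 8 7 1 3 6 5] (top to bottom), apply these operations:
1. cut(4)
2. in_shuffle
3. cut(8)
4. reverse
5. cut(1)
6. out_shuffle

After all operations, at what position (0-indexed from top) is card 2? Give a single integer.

Answer: 4

Derivation:
After op 1 (cut(4)): [7 1 3 6 5 0 2 4 8]
After op 2 (in_shuffle): [5 7 0 1 2 3 4 6 8]
After op 3 (cut(8)): [8 5 7 0 1 2 3 4 6]
After op 4 (reverse): [6 4 3 2 1 0 7 5 8]
After op 5 (cut(1)): [4 3 2 1 0 7 5 8 6]
After op 6 (out_shuffle): [4 7 3 5 2 8 1 6 0]
Card 2 is at position 4.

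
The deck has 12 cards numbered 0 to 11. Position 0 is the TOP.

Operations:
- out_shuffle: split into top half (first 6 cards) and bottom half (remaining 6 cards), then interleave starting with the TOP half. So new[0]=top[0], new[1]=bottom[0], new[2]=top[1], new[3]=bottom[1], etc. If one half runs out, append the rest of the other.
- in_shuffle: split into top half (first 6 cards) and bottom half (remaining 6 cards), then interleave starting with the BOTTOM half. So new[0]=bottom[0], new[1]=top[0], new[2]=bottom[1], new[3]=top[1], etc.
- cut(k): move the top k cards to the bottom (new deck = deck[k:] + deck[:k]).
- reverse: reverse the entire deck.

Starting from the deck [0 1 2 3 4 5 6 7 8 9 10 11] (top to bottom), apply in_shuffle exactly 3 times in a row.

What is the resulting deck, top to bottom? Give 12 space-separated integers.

Answer: 4 9 1 6 11 3 8 0 5 10 2 7

Derivation:
After op 1 (in_shuffle): [6 0 7 1 8 2 9 3 10 4 11 5]
After op 2 (in_shuffle): [9 6 3 0 10 7 4 1 11 8 5 2]
After op 3 (in_shuffle): [4 9 1 6 11 3 8 0 5 10 2 7]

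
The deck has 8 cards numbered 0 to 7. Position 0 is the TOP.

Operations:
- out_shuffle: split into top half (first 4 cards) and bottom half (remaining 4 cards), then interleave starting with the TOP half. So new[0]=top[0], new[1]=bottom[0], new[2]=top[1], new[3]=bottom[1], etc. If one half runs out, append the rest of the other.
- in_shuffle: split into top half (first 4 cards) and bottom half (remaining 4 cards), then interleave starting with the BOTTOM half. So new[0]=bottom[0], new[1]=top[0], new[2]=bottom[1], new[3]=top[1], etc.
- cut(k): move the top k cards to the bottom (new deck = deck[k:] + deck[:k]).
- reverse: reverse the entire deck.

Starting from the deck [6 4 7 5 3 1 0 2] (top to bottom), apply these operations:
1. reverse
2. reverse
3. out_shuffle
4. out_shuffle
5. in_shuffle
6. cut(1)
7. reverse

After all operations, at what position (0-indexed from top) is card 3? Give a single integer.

Answer: 3

Derivation:
After op 1 (reverse): [2 0 1 3 5 7 4 6]
After op 2 (reverse): [6 4 7 5 3 1 0 2]
After op 3 (out_shuffle): [6 3 4 1 7 0 5 2]
After op 4 (out_shuffle): [6 7 3 0 4 5 1 2]
After op 5 (in_shuffle): [4 6 5 7 1 3 2 0]
After op 6 (cut(1)): [6 5 7 1 3 2 0 4]
After op 7 (reverse): [4 0 2 3 1 7 5 6]
Card 3 is at position 3.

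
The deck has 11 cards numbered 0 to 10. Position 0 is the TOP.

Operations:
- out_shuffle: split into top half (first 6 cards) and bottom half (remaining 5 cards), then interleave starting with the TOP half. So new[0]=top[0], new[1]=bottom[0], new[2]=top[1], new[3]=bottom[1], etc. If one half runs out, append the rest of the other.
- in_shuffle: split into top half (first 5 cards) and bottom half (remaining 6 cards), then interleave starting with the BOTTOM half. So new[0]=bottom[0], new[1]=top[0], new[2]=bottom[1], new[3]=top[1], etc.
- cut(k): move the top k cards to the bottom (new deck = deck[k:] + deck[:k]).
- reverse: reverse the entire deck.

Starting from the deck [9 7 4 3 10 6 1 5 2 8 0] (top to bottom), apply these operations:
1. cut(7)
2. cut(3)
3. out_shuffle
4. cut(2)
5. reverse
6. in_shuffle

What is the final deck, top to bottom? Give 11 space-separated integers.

After op 1 (cut(7)): [5 2 8 0 9 7 4 3 10 6 1]
After op 2 (cut(3)): [0 9 7 4 3 10 6 1 5 2 8]
After op 3 (out_shuffle): [0 6 9 1 7 5 4 2 3 8 10]
After op 4 (cut(2)): [9 1 7 5 4 2 3 8 10 0 6]
After op 5 (reverse): [6 0 10 8 3 2 4 5 7 1 9]
After op 6 (in_shuffle): [2 6 4 0 5 10 7 8 1 3 9]

Answer: 2 6 4 0 5 10 7 8 1 3 9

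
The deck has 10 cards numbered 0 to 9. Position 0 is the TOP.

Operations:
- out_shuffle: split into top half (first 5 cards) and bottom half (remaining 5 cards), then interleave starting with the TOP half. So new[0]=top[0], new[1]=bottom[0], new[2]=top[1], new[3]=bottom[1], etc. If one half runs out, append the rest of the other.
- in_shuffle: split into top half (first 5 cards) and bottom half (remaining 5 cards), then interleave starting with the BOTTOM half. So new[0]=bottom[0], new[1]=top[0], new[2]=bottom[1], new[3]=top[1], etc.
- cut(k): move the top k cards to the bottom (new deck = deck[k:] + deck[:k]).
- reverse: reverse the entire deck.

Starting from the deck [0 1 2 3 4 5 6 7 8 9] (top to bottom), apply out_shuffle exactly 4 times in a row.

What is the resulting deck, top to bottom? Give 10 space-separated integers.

After op 1 (out_shuffle): [0 5 1 6 2 7 3 8 4 9]
After op 2 (out_shuffle): [0 7 5 3 1 8 6 4 2 9]
After op 3 (out_shuffle): [0 8 7 6 5 4 3 2 1 9]
After op 4 (out_shuffle): [0 4 8 3 7 2 6 1 5 9]

Answer: 0 4 8 3 7 2 6 1 5 9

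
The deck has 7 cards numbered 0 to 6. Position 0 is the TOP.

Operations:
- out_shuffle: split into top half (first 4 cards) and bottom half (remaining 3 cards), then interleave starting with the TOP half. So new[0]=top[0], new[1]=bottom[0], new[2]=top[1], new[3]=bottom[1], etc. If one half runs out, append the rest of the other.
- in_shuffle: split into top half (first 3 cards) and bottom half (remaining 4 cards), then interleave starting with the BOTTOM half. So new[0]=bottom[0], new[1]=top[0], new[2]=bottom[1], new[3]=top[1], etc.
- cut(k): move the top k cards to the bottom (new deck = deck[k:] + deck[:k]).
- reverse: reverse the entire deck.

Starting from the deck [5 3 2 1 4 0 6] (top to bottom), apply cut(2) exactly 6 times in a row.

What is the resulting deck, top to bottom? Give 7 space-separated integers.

Answer: 0 6 5 3 2 1 4

Derivation:
After op 1 (cut(2)): [2 1 4 0 6 5 3]
After op 2 (cut(2)): [4 0 6 5 3 2 1]
After op 3 (cut(2)): [6 5 3 2 1 4 0]
After op 4 (cut(2)): [3 2 1 4 0 6 5]
After op 5 (cut(2)): [1 4 0 6 5 3 2]
After op 6 (cut(2)): [0 6 5 3 2 1 4]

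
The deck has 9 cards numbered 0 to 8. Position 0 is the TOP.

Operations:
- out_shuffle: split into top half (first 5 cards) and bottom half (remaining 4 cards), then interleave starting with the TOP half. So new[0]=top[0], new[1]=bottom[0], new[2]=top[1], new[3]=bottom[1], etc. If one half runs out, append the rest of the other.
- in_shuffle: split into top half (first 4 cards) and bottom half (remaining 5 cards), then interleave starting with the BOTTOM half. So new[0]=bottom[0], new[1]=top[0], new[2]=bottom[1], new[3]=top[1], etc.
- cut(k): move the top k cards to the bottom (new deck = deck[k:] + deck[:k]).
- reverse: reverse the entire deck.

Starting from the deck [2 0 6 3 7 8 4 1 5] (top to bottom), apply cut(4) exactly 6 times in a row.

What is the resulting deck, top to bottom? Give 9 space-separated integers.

Answer: 4 1 5 2 0 6 3 7 8

Derivation:
After op 1 (cut(4)): [7 8 4 1 5 2 0 6 3]
After op 2 (cut(4)): [5 2 0 6 3 7 8 4 1]
After op 3 (cut(4)): [3 7 8 4 1 5 2 0 6]
After op 4 (cut(4)): [1 5 2 0 6 3 7 8 4]
After op 5 (cut(4)): [6 3 7 8 4 1 5 2 0]
After op 6 (cut(4)): [4 1 5 2 0 6 3 7 8]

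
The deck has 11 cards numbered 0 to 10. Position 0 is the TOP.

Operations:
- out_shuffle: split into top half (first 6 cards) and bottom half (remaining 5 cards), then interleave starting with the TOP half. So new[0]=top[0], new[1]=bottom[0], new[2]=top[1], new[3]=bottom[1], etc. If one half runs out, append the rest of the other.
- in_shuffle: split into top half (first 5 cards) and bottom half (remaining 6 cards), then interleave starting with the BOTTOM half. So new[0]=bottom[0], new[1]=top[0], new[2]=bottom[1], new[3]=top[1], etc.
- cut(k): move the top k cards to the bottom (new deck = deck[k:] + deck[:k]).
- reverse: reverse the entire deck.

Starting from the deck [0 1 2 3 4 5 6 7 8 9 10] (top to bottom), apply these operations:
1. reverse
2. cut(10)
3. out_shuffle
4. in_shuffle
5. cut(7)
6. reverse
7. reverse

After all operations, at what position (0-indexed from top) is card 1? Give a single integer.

After op 1 (reverse): [10 9 8 7 6 5 4 3 2 1 0]
After op 2 (cut(10)): [0 10 9 8 7 6 5 4 3 2 1]
After op 3 (out_shuffle): [0 5 10 4 9 3 8 2 7 1 6]
After op 4 (in_shuffle): [3 0 8 5 2 10 7 4 1 9 6]
After op 5 (cut(7)): [4 1 9 6 3 0 8 5 2 10 7]
After op 6 (reverse): [7 10 2 5 8 0 3 6 9 1 4]
After op 7 (reverse): [4 1 9 6 3 0 8 5 2 10 7]
Card 1 is at position 1.

Answer: 1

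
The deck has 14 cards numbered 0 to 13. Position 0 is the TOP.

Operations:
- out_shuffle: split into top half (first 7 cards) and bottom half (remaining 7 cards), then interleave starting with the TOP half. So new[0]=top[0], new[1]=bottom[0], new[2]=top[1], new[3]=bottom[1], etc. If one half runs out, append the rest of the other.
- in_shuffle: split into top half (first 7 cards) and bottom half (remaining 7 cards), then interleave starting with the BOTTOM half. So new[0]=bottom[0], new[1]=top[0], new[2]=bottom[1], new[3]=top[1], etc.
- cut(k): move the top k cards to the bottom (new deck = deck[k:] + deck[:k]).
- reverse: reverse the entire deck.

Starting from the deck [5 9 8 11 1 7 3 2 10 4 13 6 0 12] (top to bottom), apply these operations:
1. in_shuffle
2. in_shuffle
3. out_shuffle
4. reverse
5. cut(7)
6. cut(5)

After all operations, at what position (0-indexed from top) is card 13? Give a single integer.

Answer: 2

Derivation:
After op 1 (in_shuffle): [2 5 10 9 4 8 13 11 6 1 0 7 12 3]
After op 2 (in_shuffle): [11 2 6 5 1 10 0 9 7 4 12 8 3 13]
After op 3 (out_shuffle): [11 9 2 7 6 4 5 12 1 8 10 3 0 13]
After op 4 (reverse): [13 0 3 10 8 1 12 5 4 6 7 2 9 11]
After op 5 (cut(7)): [5 4 6 7 2 9 11 13 0 3 10 8 1 12]
After op 6 (cut(5)): [9 11 13 0 3 10 8 1 12 5 4 6 7 2]
Card 13 is at position 2.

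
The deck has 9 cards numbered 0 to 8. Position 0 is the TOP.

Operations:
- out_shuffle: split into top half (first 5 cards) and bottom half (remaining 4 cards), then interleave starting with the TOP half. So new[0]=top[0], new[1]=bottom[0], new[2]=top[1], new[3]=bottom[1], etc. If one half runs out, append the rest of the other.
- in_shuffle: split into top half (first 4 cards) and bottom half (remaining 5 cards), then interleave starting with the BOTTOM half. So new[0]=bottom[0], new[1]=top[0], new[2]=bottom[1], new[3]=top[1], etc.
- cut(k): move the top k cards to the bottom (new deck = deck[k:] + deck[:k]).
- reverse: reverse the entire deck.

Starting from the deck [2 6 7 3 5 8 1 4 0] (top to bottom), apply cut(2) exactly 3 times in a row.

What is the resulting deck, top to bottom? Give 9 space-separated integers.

Answer: 1 4 0 2 6 7 3 5 8

Derivation:
After op 1 (cut(2)): [7 3 5 8 1 4 0 2 6]
After op 2 (cut(2)): [5 8 1 4 0 2 6 7 3]
After op 3 (cut(2)): [1 4 0 2 6 7 3 5 8]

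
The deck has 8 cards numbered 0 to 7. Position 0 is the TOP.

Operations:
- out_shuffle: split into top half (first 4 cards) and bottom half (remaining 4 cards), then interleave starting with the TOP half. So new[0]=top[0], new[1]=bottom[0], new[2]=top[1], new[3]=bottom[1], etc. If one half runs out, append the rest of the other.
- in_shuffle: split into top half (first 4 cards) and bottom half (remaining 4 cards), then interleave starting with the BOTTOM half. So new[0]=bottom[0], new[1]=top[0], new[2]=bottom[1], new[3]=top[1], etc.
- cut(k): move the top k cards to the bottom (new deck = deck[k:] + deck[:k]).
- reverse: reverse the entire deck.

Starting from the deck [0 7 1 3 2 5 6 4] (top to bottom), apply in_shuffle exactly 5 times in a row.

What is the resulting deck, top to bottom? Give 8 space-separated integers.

After op 1 (in_shuffle): [2 0 5 7 6 1 4 3]
After op 2 (in_shuffle): [6 2 1 0 4 5 3 7]
After op 3 (in_shuffle): [4 6 5 2 3 1 7 0]
After op 4 (in_shuffle): [3 4 1 6 7 5 0 2]
After op 5 (in_shuffle): [7 3 5 4 0 1 2 6]

Answer: 7 3 5 4 0 1 2 6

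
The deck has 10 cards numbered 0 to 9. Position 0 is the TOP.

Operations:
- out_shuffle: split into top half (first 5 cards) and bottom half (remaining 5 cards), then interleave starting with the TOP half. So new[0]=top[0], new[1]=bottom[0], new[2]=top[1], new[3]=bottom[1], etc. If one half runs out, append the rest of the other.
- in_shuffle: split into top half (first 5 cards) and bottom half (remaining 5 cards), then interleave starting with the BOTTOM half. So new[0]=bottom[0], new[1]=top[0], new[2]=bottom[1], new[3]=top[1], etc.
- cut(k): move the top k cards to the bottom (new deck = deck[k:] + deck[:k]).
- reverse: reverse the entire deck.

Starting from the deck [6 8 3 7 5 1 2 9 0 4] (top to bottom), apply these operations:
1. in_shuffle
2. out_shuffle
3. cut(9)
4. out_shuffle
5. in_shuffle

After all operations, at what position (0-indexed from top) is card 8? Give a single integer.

Answer: 0

Derivation:
After op 1 (in_shuffle): [1 6 2 8 9 3 0 7 4 5]
After op 2 (out_shuffle): [1 3 6 0 2 7 8 4 9 5]
After op 3 (cut(9)): [5 1 3 6 0 2 7 8 4 9]
After op 4 (out_shuffle): [5 2 1 7 3 8 6 4 0 9]
After op 5 (in_shuffle): [8 5 6 2 4 1 0 7 9 3]
Card 8 is at position 0.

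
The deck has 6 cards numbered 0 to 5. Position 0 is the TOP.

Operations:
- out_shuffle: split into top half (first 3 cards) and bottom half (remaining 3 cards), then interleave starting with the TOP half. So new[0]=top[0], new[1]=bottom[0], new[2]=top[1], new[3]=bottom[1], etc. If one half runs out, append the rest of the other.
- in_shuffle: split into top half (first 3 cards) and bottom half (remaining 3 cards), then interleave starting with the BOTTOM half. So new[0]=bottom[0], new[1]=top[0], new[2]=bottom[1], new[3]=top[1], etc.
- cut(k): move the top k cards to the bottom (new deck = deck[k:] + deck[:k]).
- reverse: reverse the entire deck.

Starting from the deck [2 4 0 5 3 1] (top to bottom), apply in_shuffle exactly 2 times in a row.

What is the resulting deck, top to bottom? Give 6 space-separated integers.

After op 1 (in_shuffle): [5 2 3 4 1 0]
After op 2 (in_shuffle): [4 5 1 2 0 3]

Answer: 4 5 1 2 0 3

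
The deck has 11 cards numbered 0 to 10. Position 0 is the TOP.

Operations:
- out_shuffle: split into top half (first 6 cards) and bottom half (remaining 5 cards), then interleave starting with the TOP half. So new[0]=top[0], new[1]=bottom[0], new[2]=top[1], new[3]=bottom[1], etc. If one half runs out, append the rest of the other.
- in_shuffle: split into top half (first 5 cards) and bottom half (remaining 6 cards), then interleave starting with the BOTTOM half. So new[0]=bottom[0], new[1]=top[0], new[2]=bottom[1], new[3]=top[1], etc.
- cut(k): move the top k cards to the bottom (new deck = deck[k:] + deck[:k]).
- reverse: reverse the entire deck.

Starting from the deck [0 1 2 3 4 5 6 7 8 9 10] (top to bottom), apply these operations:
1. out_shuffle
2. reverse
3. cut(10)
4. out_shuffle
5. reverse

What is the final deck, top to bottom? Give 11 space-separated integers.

After op 1 (out_shuffle): [0 6 1 7 2 8 3 9 4 10 5]
After op 2 (reverse): [5 10 4 9 3 8 2 7 1 6 0]
After op 3 (cut(10)): [0 5 10 4 9 3 8 2 7 1 6]
After op 4 (out_shuffle): [0 8 5 2 10 7 4 1 9 6 3]
After op 5 (reverse): [3 6 9 1 4 7 10 2 5 8 0]

Answer: 3 6 9 1 4 7 10 2 5 8 0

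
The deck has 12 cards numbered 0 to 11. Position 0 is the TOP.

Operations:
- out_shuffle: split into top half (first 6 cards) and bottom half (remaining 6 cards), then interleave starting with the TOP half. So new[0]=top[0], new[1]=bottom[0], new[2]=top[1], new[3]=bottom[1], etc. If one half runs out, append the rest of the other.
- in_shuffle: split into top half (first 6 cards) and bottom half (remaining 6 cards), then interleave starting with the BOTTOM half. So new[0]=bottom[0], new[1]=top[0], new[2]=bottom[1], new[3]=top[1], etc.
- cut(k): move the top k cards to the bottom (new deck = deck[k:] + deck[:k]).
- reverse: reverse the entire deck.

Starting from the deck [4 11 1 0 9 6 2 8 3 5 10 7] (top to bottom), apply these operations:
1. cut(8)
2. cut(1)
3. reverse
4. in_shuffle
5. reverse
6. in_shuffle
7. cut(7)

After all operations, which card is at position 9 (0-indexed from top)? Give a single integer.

Answer: 8

Derivation:
After op 1 (cut(8)): [3 5 10 7 4 11 1 0 9 6 2 8]
After op 2 (cut(1)): [5 10 7 4 11 1 0 9 6 2 8 3]
After op 3 (reverse): [3 8 2 6 9 0 1 11 4 7 10 5]
After op 4 (in_shuffle): [1 3 11 8 4 2 7 6 10 9 5 0]
After op 5 (reverse): [0 5 9 10 6 7 2 4 8 11 3 1]
After op 6 (in_shuffle): [2 0 4 5 8 9 11 10 3 6 1 7]
After op 7 (cut(7)): [10 3 6 1 7 2 0 4 5 8 9 11]
Position 9: card 8.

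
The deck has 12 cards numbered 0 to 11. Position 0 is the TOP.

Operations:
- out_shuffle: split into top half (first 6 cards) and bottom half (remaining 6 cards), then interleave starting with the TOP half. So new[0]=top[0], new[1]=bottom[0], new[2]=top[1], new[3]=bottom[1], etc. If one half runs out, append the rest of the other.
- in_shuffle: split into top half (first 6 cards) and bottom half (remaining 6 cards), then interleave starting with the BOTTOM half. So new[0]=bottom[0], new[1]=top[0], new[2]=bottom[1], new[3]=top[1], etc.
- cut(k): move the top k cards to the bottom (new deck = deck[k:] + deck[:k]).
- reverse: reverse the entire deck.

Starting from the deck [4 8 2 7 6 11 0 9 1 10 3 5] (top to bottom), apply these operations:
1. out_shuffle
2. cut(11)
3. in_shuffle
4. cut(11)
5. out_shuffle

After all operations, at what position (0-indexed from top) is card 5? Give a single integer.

After op 1 (out_shuffle): [4 0 8 9 2 1 7 10 6 3 11 5]
After op 2 (cut(11)): [5 4 0 8 9 2 1 7 10 6 3 11]
After op 3 (in_shuffle): [1 5 7 4 10 0 6 8 3 9 11 2]
After op 4 (cut(11)): [2 1 5 7 4 10 0 6 8 3 9 11]
After op 5 (out_shuffle): [2 0 1 6 5 8 7 3 4 9 10 11]
Card 5 is at position 4.

Answer: 4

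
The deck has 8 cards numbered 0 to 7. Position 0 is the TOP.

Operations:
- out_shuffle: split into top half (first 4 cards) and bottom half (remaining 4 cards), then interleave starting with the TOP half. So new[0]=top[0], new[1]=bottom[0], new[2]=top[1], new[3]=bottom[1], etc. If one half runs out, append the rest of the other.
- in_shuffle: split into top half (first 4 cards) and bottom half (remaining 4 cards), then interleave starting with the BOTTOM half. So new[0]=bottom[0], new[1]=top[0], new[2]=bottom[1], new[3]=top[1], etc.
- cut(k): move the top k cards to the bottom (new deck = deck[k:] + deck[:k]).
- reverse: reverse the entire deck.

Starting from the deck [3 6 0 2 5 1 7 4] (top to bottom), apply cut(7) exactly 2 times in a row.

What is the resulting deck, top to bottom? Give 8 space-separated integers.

After op 1 (cut(7)): [4 3 6 0 2 5 1 7]
After op 2 (cut(7)): [7 4 3 6 0 2 5 1]

Answer: 7 4 3 6 0 2 5 1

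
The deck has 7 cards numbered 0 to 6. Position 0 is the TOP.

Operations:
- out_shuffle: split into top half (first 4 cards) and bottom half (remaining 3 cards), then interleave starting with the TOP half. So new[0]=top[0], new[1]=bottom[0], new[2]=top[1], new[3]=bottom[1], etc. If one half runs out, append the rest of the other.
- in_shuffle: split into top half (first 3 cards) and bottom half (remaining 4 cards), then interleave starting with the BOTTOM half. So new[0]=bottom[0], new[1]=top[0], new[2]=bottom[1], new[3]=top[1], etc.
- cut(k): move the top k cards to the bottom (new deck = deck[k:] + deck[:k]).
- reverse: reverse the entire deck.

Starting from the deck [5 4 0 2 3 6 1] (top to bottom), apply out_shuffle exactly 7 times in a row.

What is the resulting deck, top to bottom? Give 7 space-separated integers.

Answer: 5 3 4 6 0 1 2

Derivation:
After op 1 (out_shuffle): [5 3 4 6 0 1 2]
After op 2 (out_shuffle): [5 0 3 1 4 2 6]
After op 3 (out_shuffle): [5 4 0 2 3 6 1]
After op 4 (out_shuffle): [5 3 4 6 0 1 2]
After op 5 (out_shuffle): [5 0 3 1 4 2 6]
After op 6 (out_shuffle): [5 4 0 2 3 6 1]
After op 7 (out_shuffle): [5 3 4 6 0 1 2]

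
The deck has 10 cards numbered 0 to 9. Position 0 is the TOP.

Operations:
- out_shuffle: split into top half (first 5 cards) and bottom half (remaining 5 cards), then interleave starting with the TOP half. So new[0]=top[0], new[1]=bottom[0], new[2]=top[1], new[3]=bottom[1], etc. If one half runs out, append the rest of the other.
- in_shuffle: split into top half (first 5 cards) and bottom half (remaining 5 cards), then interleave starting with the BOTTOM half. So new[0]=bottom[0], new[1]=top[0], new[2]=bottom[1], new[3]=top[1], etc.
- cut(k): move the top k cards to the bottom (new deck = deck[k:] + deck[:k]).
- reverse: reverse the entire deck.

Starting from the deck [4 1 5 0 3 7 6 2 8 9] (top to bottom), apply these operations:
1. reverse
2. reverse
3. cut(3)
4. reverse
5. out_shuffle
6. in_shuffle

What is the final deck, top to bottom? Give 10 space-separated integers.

Answer: 7 5 9 2 3 1 8 6 0 4

Derivation:
After op 1 (reverse): [9 8 2 6 7 3 0 5 1 4]
After op 2 (reverse): [4 1 5 0 3 7 6 2 8 9]
After op 3 (cut(3)): [0 3 7 6 2 8 9 4 1 5]
After op 4 (reverse): [5 1 4 9 8 2 6 7 3 0]
After op 5 (out_shuffle): [5 2 1 6 4 7 9 3 8 0]
After op 6 (in_shuffle): [7 5 9 2 3 1 8 6 0 4]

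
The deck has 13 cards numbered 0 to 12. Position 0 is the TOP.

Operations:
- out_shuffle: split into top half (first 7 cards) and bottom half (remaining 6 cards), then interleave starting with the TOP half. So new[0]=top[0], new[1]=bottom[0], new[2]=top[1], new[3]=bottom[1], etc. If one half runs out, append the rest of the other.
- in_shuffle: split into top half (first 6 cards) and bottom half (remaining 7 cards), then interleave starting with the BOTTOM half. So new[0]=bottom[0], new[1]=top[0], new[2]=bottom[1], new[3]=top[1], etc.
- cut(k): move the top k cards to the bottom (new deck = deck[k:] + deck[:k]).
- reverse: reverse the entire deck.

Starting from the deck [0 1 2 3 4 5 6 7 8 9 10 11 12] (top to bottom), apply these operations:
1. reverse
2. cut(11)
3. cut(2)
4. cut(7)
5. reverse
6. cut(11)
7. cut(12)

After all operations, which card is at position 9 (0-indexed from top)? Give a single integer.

After op 1 (reverse): [12 11 10 9 8 7 6 5 4 3 2 1 0]
After op 2 (cut(11)): [1 0 12 11 10 9 8 7 6 5 4 3 2]
After op 3 (cut(2)): [12 11 10 9 8 7 6 5 4 3 2 1 0]
After op 4 (cut(7)): [5 4 3 2 1 0 12 11 10 9 8 7 6]
After op 5 (reverse): [6 7 8 9 10 11 12 0 1 2 3 4 5]
After op 6 (cut(11)): [4 5 6 7 8 9 10 11 12 0 1 2 3]
After op 7 (cut(12)): [3 4 5 6 7 8 9 10 11 12 0 1 2]
Position 9: card 12.

Answer: 12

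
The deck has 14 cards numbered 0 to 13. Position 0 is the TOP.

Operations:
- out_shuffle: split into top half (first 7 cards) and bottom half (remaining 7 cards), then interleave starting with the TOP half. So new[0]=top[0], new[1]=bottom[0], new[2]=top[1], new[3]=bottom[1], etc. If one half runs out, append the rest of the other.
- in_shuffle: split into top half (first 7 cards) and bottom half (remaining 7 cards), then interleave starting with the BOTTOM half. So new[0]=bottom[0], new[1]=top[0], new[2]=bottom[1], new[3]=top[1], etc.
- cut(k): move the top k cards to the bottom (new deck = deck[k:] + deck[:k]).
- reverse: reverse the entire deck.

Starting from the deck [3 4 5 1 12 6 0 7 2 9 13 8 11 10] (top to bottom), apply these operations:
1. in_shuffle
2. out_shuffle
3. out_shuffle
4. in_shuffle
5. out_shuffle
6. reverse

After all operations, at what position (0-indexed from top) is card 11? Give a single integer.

Answer: 7

Derivation:
After op 1 (in_shuffle): [7 3 2 4 9 5 13 1 8 12 11 6 10 0]
After op 2 (out_shuffle): [7 1 3 8 2 12 4 11 9 6 5 10 13 0]
After op 3 (out_shuffle): [7 11 1 9 3 6 8 5 2 10 12 13 4 0]
After op 4 (in_shuffle): [5 7 2 11 10 1 12 9 13 3 4 6 0 8]
After op 5 (out_shuffle): [5 9 7 13 2 3 11 4 10 6 1 0 12 8]
After op 6 (reverse): [8 12 0 1 6 10 4 11 3 2 13 7 9 5]
Card 11 is at position 7.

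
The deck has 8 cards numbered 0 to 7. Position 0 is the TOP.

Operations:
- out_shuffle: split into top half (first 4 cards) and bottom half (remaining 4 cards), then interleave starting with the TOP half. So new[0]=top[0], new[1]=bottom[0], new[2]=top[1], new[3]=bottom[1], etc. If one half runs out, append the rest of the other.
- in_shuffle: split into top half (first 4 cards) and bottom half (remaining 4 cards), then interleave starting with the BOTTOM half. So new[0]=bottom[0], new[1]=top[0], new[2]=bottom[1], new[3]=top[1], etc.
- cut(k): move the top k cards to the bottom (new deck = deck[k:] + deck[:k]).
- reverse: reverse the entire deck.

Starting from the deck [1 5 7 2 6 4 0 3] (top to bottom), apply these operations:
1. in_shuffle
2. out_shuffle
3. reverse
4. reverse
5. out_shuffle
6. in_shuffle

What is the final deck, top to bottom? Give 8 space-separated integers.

After op 1 (in_shuffle): [6 1 4 5 0 7 3 2]
After op 2 (out_shuffle): [6 0 1 7 4 3 5 2]
After op 3 (reverse): [2 5 3 4 7 1 0 6]
After op 4 (reverse): [6 0 1 7 4 3 5 2]
After op 5 (out_shuffle): [6 4 0 3 1 5 7 2]
After op 6 (in_shuffle): [1 6 5 4 7 0 2 3]

Answer: 1 6 5 4 7 0 2 3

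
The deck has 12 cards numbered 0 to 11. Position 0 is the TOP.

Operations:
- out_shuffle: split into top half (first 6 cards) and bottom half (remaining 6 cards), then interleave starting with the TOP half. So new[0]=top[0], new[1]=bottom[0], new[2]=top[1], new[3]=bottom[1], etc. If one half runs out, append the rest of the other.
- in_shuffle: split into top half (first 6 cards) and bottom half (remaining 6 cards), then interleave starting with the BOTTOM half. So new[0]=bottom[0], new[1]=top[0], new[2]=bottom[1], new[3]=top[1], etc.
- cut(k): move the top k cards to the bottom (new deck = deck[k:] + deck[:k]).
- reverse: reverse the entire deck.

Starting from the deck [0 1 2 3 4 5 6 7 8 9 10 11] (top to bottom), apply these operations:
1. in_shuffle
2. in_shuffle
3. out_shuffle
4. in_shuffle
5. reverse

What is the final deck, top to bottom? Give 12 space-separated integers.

After op 1 (in_shuffle): [6 0 7 1 8 2 9 3 10 4 11 5]
After op 2 (in_shuffle): [9 6 3 0 10 7 4 1 11 8 5 2]
After op 3 (out_shuffle): [9 4 6 1 3 11 0 8 10 5 7 2]
After op 4 (in_shuffle): [0 9 8 4 10 6 5 1 7 3 2 11]
After op 5 (reverse): [11 2 3 7 1 5 6 10 4 8 9 0]

Answer: 11 2 3 7 1 5 6 10 4 8 9 0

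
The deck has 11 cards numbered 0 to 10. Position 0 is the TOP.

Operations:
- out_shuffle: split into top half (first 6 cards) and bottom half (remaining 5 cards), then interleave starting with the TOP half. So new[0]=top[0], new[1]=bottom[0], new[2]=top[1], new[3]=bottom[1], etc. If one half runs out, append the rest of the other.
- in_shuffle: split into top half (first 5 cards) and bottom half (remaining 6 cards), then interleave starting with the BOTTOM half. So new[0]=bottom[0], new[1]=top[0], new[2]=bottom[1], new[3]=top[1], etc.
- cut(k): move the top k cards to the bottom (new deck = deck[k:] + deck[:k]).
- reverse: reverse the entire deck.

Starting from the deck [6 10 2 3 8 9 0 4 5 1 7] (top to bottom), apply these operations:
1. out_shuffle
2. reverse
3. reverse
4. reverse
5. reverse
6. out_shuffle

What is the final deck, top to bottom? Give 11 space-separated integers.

After op 1 (out_shuffle): [6 0 10 4 2 5 3 1 8 7 9]
After op 2 (reverse): [9 7 8 1 3 5 2 4 10 0 6]
After op 3 (reverse): [6 0 10 4 2 5 3 1 8 7 9]
After op 4 (reverse): [9 7 8 1 3 5 2 4 10 0 6]
After op 5 (reverse): [6 0 10 4 2 5 3 1 8 7 9]
After op 6 (out_shuffle): [6 3 0 1 10 8 4 7 2 9 5]

Answer: 6 3 0 1 10 8 4 7 2 9 5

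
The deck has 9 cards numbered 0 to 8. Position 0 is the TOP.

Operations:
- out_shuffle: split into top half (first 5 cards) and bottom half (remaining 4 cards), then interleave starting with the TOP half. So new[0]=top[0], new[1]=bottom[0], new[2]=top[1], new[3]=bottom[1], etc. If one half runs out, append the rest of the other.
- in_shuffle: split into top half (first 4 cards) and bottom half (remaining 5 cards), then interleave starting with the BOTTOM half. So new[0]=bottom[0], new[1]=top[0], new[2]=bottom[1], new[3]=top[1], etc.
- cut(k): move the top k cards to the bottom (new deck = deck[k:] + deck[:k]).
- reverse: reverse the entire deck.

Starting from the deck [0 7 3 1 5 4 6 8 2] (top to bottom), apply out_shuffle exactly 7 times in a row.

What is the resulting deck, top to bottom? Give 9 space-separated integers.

After op 1 (out_shuffle): [0 4 7 6 3 8 1 2 5]
After op 2 (out_shuffle): [0 8 4 1 7 2 6 5 3]
After op 3 (out_shuffle): [0 2 8 6 4 5 1 3 7]
After op 4 (out_shuffle): [0 5 2 1 8 3 6 7 4]
After op 5 (out_shuffle): [0 3 5 6 2 7 1 4 8]
After op 6 (out_shuffle): [0 7 3 1 5 4 6 8 2]
After op 7 (out_shuffle): [0 4 7 6 3 8 1 2 5]

Answer: 0 4 7 6 3 8 1 2 5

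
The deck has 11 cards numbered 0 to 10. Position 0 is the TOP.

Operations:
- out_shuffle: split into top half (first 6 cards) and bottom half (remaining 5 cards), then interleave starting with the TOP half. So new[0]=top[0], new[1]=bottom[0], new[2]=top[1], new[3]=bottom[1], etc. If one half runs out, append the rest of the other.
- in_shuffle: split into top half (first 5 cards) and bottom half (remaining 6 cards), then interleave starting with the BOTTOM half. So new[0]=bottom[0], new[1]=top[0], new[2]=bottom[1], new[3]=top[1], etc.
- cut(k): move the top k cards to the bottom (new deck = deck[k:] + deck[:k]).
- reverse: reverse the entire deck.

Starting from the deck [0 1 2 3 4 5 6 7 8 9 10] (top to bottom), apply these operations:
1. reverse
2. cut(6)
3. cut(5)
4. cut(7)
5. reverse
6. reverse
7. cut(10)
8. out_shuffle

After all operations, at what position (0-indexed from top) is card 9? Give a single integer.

Answer: 1

Derivation:
After op 1 (reverse): [10 9 8 7 6 5 4 3 2 1 0]
After op 2 (cut(6)): [4 3 2 1 0 10 9 8 7 6 5]
After op 3 (cut(5)): [10 9 8 7 6 5 4 3 2 1 0]
After op 4 (cut(7)): [3 2 1 0 10 9 8 7 6 5 4]
After op 5 (reverse): [4 5 6 7 8 9 10 0 1 2 3]
After op 6 (reverse): [3 2 1 0 10 9 8 7 6 5 4]
After op 7 (cut(10)): [4 3 2 1 0 10 9 8 7 6 5]
After op 8 (out_shuffle): [4 9 3 8 2 7 1 6 0 5 10]
Card 9 is at position 1.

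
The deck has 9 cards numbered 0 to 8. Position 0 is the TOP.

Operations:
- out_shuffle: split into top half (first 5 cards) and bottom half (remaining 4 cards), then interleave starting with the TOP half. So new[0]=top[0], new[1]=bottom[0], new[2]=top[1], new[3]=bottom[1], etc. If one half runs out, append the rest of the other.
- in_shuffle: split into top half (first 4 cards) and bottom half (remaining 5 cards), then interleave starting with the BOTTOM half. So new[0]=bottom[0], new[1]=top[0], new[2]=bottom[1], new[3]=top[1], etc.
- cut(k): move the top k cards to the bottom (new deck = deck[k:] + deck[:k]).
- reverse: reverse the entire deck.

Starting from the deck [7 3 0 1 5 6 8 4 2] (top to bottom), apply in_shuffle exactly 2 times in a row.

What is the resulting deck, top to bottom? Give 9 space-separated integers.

After op 1 (in_shuffle): [5 7 6 3 8 0 4 1 2]
After op 2 (in_shuffle): [8 5 0 7 4 6 1 3 2]

Answer: 8 5 0 7 4 6 1 3 2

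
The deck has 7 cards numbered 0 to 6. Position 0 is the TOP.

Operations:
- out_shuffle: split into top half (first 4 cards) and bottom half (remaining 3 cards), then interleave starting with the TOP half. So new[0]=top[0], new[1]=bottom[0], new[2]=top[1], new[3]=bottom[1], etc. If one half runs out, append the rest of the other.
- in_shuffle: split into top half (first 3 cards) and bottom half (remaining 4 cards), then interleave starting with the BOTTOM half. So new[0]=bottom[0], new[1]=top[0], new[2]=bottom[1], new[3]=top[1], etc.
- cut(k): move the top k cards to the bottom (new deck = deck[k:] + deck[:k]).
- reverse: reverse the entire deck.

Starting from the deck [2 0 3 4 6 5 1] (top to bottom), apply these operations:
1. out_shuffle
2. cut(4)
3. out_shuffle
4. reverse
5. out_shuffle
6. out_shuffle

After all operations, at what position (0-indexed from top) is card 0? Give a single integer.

After op 1 (out_shuffle): [2 6 0 5 3 1 4]
After op 2 (cut(4)): [3 1 4 2 6 0 5]
After op 3 (out_shuffle): [3 6 1 0 4 5 2]
After op 4 (reverse): [2 5 4 0 1 6 3]
After op 5 (out_shuffle): [2 1 5 6 4 3 0]
After op 6 (out_shuffle): [2 4 1 3 5 0 6]
Card 0 is at position 5.

Answer: 5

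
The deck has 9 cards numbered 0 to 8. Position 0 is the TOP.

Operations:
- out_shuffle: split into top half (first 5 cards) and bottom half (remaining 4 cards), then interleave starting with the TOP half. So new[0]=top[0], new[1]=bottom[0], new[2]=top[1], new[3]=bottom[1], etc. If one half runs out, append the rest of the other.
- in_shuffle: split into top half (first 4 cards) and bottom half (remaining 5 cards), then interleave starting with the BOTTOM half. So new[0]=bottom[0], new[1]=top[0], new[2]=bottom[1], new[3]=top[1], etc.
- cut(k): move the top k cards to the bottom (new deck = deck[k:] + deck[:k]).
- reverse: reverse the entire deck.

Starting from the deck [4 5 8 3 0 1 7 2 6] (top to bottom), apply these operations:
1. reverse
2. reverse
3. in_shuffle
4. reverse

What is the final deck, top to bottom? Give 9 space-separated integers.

Answer: 6 3 2 8 7 5 1 4 0

Derivation:
After op 1 (reverse): [6 2 7 1 0 3 8 5 4]
After op 2 (reverse): [4 5 8 3 0 1 7 2 6]
After op 3 (in_shuffle): [0 4 1 5 7 8 2 3 6]
After op 4 (reverse): [6 3 2 8 7 5 1 4 0]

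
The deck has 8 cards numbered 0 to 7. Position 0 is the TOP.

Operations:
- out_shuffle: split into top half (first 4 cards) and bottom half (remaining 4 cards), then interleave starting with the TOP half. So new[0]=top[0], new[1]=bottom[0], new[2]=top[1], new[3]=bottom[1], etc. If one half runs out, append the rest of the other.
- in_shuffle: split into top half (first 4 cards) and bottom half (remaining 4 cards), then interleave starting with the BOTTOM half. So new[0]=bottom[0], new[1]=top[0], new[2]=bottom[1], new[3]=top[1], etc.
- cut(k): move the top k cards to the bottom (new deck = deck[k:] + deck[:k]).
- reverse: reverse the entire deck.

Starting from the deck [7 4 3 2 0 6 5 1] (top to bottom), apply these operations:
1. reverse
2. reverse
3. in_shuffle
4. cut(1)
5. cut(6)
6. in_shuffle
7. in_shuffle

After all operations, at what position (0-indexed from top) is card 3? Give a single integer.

Answer: 0

Derivation:
After op 1 (reverse): [1 5 6 0 2 3 4 7]
After op 2 (reverse): [7 4 3 2 0 6 5 1]
After op 3 (in_shuffle): [0 7 6 4 5 3 1 2]
After op 4 (cut(1)): [7 6 4 5 3 1 2 0]
After op 5 (cut(6)): [2 0 7 6 4 5 3 1]
After op 6 (in_shuffle): [4 2 5 0 3 7 1 6]
After op 7 (in_shuffle): [3 4 7 2 1 5 6 0]
Card 3 is at position 0.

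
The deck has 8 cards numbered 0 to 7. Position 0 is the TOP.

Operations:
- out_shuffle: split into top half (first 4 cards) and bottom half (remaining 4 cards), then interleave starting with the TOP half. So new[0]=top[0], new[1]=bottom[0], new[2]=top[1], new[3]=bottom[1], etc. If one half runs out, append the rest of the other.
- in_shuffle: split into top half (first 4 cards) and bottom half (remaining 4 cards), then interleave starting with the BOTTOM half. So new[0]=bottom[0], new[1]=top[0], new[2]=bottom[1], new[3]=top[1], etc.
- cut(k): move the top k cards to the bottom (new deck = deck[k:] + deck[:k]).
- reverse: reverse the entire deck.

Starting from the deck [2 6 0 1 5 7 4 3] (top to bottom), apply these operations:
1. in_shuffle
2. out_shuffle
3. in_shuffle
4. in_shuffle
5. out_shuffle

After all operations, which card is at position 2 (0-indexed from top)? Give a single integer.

After op 1 (in_shuffle): [5 2 7 6 4 0 3 1]
After op 2 (out_shuffle): [5 4 2 0 7 3 6 1]
After op 3 (in_shuffle): [7 5 3 4 6 2 1 0]
After op 4 (in_shuffle): [6 7 2 5 1 3 0 4]
After op 5 (out_shuffle): [6 1 7 3 2 0 5 4]
Position 2: card 7.

Answer: 7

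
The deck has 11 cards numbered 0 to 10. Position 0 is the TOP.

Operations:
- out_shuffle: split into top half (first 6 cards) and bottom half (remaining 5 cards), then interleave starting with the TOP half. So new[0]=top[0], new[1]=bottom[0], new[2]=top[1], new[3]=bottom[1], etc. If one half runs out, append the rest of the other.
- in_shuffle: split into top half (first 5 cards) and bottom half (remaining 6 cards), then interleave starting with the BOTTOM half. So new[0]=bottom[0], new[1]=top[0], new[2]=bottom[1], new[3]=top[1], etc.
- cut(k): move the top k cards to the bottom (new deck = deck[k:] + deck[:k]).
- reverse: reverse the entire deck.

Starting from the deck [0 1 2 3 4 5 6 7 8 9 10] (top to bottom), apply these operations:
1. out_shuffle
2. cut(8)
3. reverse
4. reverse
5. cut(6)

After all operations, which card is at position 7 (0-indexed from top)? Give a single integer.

Answer: 5

Derivation:
After op 1 (out_shuffle): [0 6 1 7 2 8 3 9 4 10 5]
After op 2 (cut(8)): [4 10 5 0 6 1 7 2 8 3 9]
After op 3 (reverse): [9 3 8 2 7 1 6 0 5 10 4]
After op 4 (reverse): [4 10 5 0 6 1 7 2 8 3 9]
After op 5 (cut(6)): [7 2 8 3 9 4 10 5 0 6 1]
Position 7: card 5.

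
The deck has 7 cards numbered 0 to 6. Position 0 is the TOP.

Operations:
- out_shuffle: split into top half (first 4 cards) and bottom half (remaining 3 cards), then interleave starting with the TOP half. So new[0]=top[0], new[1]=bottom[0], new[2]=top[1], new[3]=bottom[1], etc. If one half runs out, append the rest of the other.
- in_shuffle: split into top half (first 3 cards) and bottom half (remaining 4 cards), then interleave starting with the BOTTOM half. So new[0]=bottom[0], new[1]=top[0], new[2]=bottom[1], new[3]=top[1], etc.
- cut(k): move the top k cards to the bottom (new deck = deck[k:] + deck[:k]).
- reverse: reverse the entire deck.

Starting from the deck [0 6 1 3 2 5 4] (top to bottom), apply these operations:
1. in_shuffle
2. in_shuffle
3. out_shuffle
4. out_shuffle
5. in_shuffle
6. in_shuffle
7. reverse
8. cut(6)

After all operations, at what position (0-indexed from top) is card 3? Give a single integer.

After op 1 (in_shuffle): [3 0 2 6 5 1 4]
After op 2 (in_shuffle): [6 3 5 0 1 2 4]
After op 3 (out_shuffle): [6 1 3 2 5 4 0]
After op 4 (out_shuffle): [6 5 1 4 3 0 2]
After op 5 (in_shuffle): [4 6 3 5 0 1 2]
After op 6 (in_shuffle): [5 4 0 6 1 3 2]
After op 7 (reverse): [2 3 1 6 0 4 5]
After op 8 (cut(6)): [5 2 3 1 6 0 4]
Card 3 is at position 2.

Answer: 2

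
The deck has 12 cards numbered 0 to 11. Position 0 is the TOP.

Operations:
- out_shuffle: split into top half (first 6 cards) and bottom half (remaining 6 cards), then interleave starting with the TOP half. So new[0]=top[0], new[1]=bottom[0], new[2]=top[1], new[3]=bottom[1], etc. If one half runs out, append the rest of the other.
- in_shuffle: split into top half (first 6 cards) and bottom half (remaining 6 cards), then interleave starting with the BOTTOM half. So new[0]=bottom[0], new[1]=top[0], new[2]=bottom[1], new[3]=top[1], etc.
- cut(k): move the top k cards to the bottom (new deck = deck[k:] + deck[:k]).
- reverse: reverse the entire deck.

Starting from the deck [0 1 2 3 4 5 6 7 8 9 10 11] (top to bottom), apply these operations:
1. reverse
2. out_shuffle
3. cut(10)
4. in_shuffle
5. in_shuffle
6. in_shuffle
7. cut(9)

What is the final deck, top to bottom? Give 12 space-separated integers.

Answer: 7 11 3 10 2 0 9 1 5 8 6 4

Derivation:
After op 1 (reverse): [11 10 9 8 7 6 5 4 3 2 1 0]
After op 2 (out_shuffle): [11 5 10 4 9 3 8 2 7 1 6 0]
After op 3 (cut(10)): [6 0 11 5 10 4 9 3 8 2 7 1]
After op 4 (in_shuffle): [9 6 3 0 8 11 2 5 7 10 1 4]
After op 5 (in_shuffle): [2 9 5 6 7 3 10 0 1 8 4 11]
After op 6 (in_shuffle): [10 2 0 9 1 5 8 6 4 7 11 3]
After op 7 (cut(9)): [7 11 3 10 2 0 9 1 5 8 6 4]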